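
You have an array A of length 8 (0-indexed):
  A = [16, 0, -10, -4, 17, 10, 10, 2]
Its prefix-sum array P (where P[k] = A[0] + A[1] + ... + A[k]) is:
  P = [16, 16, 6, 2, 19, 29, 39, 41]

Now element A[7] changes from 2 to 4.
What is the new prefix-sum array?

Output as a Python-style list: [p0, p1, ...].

Answer: [16, 16, 6, 2, 19, 29, 39, 43]

Derivation:
Change: A[7] 2 -> 4, delta = 2
P[k] for k < 7: unchanged (A[7] not included)
P[k] for k >= 7: shift by delta = 2
  P[0] = 16 + 0 = 16
  P[1] = 16 + 0 = 16
  P[2] = 6 + 0 = 6
  P[3] = 2 + 0 = 2
  P[4] = 19 + 0 = 19
  P[5] = 29 + 0 = 29
  P[6] = 39 + 0 = 39
  P[7] = 41 + 2 = 43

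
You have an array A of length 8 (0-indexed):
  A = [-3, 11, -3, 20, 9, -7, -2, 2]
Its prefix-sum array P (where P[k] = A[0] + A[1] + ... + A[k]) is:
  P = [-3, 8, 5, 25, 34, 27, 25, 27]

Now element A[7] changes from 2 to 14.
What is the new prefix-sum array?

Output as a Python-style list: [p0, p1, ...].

Answer: [-3, 8, 5, 25, 34, 27, 25, 39]

Derivation:
Change: A[7] 2 -> 14, delta = 12
P[k] for k < 7: unchanged (A[7] not included)
P[k] for k >= 7: shift by delta = 12
  P[0] = -3 + 0 = -3
  P[1] = 8 + 0 = 8
  P[2] = 5 + 0 = 5
  P[3] = 25 + 0 = 25
  P[4] = 34 + 0 = 34
  P[5] = 27 + 0 = 27
  P[6] = 25 + 0 = 25
  P[7] = 27 + 12 = 39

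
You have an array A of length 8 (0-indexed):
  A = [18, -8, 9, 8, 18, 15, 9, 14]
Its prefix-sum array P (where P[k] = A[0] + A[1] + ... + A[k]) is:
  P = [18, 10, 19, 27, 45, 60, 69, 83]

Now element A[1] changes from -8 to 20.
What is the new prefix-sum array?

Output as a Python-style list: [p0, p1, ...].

Answer: [18, 38, 47, 55, 73, 88, 97, 111]

Derivation:
Change: A[1] -8 -> 20, delta = 28
P[k] for k < 1: unchanged (A[1] not included)
P[k] for k >= 1: shift by delta = 28
  P[0] = 18 + 0 = 18
  P[1] = 10 + 28 = 38
  P[2] = 19 + 28 = 47
  P[3] = 27 + 28 = 55
  P[4] = 45 + 28 = 73
  P[5] = 60 + 28 = 88
  P[6] = 69 + 28 = 97
  P[7] = 83 + 28 = 111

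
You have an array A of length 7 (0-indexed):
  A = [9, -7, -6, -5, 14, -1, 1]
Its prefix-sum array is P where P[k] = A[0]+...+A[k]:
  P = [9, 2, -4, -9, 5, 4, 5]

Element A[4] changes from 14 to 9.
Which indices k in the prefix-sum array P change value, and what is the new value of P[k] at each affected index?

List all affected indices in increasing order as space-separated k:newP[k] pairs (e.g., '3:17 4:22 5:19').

P[k] = A[0] + ... + A[k]
P[k] includes A[4] iff k >= 4
Affected indices: 4, 5, ..., 6; delta = -5
  P[4]: 5 + -5 = 0
  P[5]: 4 + -5 = -1
  P[6]: 5 + -5 = 0

Answer: 4:0 5:-1 6:0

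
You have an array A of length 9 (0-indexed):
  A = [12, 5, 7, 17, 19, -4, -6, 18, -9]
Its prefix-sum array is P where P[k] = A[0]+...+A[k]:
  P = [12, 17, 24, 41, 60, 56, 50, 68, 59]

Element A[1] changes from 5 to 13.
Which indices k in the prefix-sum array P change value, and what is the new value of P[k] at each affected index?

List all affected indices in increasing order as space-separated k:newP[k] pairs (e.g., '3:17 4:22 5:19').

P[k] = A[0] + ... + A[k]
P[k] includes A[1] iff k >= 1
Affected indices: 1, 2, ..., 8; delta = 8
  P[1]: 17 + 8 = 25
  P[2]: 24 + 8 = 32
  P[3]: 41 + 8 = 49
  P[4]: 60 + 8 = 68
  P[5]: 56 + 8 = 64
  P[6]: 50 + 8 = 58
  P[7]: 68 + 8 = 76
  P[8]: 59 + 8 = 67

Answer: 1:25 2:32 3:49 4:68 5:64 6:58 7:76 8:67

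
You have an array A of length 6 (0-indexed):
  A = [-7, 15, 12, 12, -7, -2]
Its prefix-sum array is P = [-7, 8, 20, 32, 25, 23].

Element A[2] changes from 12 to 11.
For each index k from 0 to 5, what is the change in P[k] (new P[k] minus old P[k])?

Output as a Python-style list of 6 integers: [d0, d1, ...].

Answer: [0, 0, -1, -1, -1, -1]

Derivation:
Element change: A[2] 12 -> 11, delta = -1
For k < 2: P[k] unchanged, delta_P[k] = 0
For k >= 2: P[k] shifts by exactly -1
Delta array: [0, 0, -1, -1, -1, -1]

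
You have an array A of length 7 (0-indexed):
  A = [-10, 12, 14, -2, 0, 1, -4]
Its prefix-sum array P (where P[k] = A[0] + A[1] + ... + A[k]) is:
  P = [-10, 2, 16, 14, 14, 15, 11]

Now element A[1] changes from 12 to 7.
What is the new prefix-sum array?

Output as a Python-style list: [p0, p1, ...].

Change: A[1] 12 -> 7, delta = -5
P[k] for k < 1: unchanged (A[1] not included)
P[k] for k >= 1: shift by delta = -5
  P[0] = -10 + 0 = -10
  P[1] = 2 + -5 = -3
  P[2] = 16 + -5 = 11
  P[3] = 14 + -5 = 9
  P[4] = 14 + -5 = 9
  P[5] = 15 + -5 = 10
  P[6] = 11 + -5 = 6

Answer: [-10, -3, 11, 9, 9, 10, 6]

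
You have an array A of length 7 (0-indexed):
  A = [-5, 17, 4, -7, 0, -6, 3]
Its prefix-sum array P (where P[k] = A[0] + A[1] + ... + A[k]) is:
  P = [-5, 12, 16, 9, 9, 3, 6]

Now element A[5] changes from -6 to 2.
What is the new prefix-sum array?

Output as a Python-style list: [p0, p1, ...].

Answer: [-5, 12, 16, 9, 9, 11, 14]

Derivation:
Change: A[5] -6 -> 2, delta = 8
P[k] for k < 5: unchanged (A[5] not included)
P[k] for k >= 5: shift by delta = 8
  P[0] = -5 + 0 = -5
  P[1] = 12 + 0 = 12
  P[2] = 16 + 0 = 16
  P[3] = 9 + 0 = 9
  P[4] = 9 + 0 = 9
  P[5] = 3 + 8 = 11
  P[6] = 6 + 8 = 14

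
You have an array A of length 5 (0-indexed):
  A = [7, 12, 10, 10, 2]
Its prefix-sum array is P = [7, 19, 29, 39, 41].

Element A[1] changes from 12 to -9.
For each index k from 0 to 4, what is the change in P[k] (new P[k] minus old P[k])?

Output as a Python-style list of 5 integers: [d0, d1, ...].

Element change: A[1] 12 -> -9, delta = -21
For k < 1: P[k] unchanged, delta_P[k] = 0
For k >= 1: P[k] shifts by exactly -21
Delta array: [0, -21, -21, -21, -21]

Answer: [0, -21, -21, -21, -21]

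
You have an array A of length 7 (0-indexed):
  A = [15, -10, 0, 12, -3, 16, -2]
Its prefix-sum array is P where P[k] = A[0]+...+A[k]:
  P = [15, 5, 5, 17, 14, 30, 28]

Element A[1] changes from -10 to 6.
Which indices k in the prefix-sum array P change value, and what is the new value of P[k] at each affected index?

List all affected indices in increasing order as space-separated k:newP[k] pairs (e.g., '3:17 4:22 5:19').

Answer: 1:21 2:21 3:33 4:30 5:46 6:44

Derivation:
P[k] = A[0] + ... + A[k]
P[k] includes A[1] iff k >= 1
Affected indices: 1, 2, ..., 6; delta = 16
  P[1]: 5 + 16 = 21
  P[2]: 5 + 16 = 21
  P[3]: 17 + 16 = 33
  P[4]: 14 + 16 = 30
  P[5]: 30 + 16 = 46
  P[6]: 28 + 16 = 44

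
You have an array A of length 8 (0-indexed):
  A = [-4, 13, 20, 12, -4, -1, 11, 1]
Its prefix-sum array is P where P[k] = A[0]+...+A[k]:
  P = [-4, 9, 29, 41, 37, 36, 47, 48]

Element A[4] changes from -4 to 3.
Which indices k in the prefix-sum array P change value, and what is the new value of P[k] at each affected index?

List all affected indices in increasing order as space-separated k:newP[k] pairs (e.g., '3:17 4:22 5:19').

P[k] = A[0] + ... + A[k]
P[k] includes A[4] iff k >= 4
Affected indices: 4, 5, ..., 7; delta = 7
  P[4]: 37 + 7 = 44
  P[5]: 36 + 7 = 43
  P[6]: 47 + 7 = 54
  P[7]: 48 + 7 = 55

Answer: 4:44 5:43 6:54 7:55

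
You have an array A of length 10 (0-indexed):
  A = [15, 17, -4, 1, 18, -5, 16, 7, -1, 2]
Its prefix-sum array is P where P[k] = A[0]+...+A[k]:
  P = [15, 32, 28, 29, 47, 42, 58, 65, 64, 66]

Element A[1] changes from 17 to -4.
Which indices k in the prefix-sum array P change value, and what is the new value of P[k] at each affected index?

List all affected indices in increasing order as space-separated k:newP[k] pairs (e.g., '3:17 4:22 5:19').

Answer: 1:11 2:7 3:8 4:26 5:21 6:37 7:44 8:43 9:45

Derivation:
P[k] = A[0] + ... + A[k]
P[k] includes A[1] iff k >= 1
Affected indices: 1, 2, ..., 9; delta = -21
  P[1]: 32 + -21 = 11
  P[2]: 28 + -21 = 7
  P[3]: 29 + -21 = 8
  P[4]: 47 + -21 = 26
  P[5]: 42 + -21 = 21
  P[6]: 58 + -21 = 37
  P[7]: 65 + -21 = 44
  P[8]: 64 + -21 = 43
  P[9]: 66 + -21 = 45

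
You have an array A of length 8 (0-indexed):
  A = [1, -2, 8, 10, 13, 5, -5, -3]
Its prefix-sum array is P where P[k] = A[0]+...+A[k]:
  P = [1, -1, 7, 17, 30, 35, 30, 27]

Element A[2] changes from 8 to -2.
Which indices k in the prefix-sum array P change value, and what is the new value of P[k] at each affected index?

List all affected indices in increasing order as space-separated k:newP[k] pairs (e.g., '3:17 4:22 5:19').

P[k] = A[0] + ... + A[k]
P[k] includes A[2] iff k >= 2
Affected indices: 2, 3, ..., 7; delta = -10
  P[2]: 7 + -10 = -3
  P[3]: 17 + -10 = 7
  P[4]: 30 + -10 = 20
  P[5]: 35 + -10 = 25
  P[6]: 30 + -10 = 20
  P[7]: 27 + -10 = 17

Answer: 2:-3 3:7 4:20 5:25 6:20 7:17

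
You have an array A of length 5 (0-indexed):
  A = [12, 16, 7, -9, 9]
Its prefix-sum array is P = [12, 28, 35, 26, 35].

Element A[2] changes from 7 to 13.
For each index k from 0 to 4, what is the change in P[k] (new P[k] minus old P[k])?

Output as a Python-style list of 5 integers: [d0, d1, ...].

Answer: [0, 0, 6, 6, 6]

Derivation:
Element change: A[2] 7 -> 13, delta = 6
For k < 2: P[k] unchanged, delta_P[k] = 0
For k >= 2: P[k] shifts by exactly 6
Delta array: [0, 0, 6, 6, 6]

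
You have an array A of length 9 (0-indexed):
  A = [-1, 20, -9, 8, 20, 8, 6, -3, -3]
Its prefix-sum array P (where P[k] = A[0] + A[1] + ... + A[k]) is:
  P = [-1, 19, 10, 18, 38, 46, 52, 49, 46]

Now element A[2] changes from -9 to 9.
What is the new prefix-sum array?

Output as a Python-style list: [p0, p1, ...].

Answer: [-1, 19, 28, 36, 56, 64, 70, 67, 64]

Derivation:
Change: A[2] -9 -> 9, delta = 18
P[k] for k < 2: unchanged (A[2] not included)
P[k] for k >= 2: shift by delta = 18
  P[0] = -1 + 0 = -1
  P[1] = 19 + 0 = 19
  P[2] = 10 + 18 = 28
  P[3] = 18 + 18 = 36
  P[4] = 38 + 18 = 56
  P[5] = 46 + 18 = 64
  P[6] = 52 + 18 = 70
  P[7] = 49 + 18 = 67
  P[8] = 46 + 18 = 64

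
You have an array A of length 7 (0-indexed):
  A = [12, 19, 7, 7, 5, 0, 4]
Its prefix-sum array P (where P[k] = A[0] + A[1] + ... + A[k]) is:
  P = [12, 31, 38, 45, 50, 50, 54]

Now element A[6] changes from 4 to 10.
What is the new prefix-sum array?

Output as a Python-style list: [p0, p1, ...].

Change: A[6] 4 -> 10, delta = 6
P[k] for k < 6: unchanged (A[6] not included)
P[k] for k >= 6: shift by delta = 6
  P[0] = 12 + 0 = 12
  P[1] = 31 + 0 = 31
  P[2] = 38 + 0 = 38
  P[3] = 45 + 0 = 45
  P[4] = 50 + 0 = 50
  P[5] = 50 + 0 = 50
  P[6] = 54 + 6 = 60

Answer: [12, 31, 38, 45, 50, 50, 60]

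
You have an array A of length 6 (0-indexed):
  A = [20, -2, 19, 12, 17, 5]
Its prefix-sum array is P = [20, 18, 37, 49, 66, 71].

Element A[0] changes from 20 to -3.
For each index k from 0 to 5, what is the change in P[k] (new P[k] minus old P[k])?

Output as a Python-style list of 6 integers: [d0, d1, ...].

Element change: A[0] 20 -> -3, delta = -23
For k < 0: P[k] unchanged, delta_P[k] = 0
For k >= 0: P[k] shifts by exactly -23
Delta array: [-23, -23, -23, -23, -23, -23]

Answer: [-23, -23, -23, -23, -23, -23]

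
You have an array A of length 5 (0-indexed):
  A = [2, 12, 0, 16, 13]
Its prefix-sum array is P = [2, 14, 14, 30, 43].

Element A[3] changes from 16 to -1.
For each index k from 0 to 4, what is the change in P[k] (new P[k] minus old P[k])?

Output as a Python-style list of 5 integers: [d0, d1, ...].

Answer: [0, 0, 0, -17, -17]

Derivation:
Element change: A[3] 16 -> -1, delta = -17
For k < 3: P[k] unchanged, delta_P[k] = 0
For k >= 3: P[k] shifts by exactly -17
Delta array: [0, 0, 0, -17, -17]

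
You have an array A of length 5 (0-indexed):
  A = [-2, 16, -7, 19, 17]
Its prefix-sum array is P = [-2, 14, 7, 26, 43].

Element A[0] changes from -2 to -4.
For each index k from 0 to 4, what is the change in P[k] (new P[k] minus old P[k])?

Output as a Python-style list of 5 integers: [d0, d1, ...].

Answer: [-2, -2, -2, -2, -2]

Derivation:
Element change: A[0] -2 -> -4, delta = -2
For k < 0: P[k] unchanged, delta_P[k] = 0
For k >= 0: P[k] shifts by exactly -2
Delta array: [-2, -2, -2, -2, -2]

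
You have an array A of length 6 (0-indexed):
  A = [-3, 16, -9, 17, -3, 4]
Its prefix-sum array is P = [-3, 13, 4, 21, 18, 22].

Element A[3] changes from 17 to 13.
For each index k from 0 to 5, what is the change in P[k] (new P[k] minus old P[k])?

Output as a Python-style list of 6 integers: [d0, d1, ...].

Answer: [0, 0, 0, -4, -4, -4]

Derivation:
Element change: A[3] 17 -> 13, delta = -4
For k < 3: P[k] unchanged, delta_P[k] = 0
For k >= 3: P[k] shifts by exactly -4
Delta array: [0, 0, 0, -4, -4, -4]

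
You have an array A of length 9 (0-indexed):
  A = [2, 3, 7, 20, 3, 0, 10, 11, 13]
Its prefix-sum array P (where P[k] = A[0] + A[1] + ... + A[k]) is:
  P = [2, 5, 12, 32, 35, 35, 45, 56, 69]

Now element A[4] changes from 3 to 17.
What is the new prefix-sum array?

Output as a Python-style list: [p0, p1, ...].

Change: A[4] 3 -> 17, delta = 14
P[k] for k < 4: unchanged (A[4] not included)
P[k] for k >= 4: shift by delta = 14
  P[0] = 2 + 0 = 2
  P[1] = 5 + 0 = 5
  P[2] = 12 + 0 = 12
  P[3] = 32 + 0 = 32
  P[4] = 35 + 14 = 49
  P[5] = 35 + 14 = 49
  P[6] = 45 + 14 = 59
  P[7] = 56 + 14 = 70
  P[8] = 69 + 14 = 83

Answer: [2, 5, 12, 32, 49, 49, 59, 70, 83]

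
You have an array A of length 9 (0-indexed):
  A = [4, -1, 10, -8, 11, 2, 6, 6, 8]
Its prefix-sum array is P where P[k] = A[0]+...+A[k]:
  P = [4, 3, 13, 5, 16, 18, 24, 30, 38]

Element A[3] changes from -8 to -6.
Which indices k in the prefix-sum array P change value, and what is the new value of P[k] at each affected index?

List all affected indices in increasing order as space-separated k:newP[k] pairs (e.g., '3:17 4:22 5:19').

P[k] = A[0] + ... + A[k]
P[k] includes A[3] iff k >= 3
Affected indices: 3, 4, ..., 8; delta = 2
  P[3]: 5 + 2 = 7
  P[4]: 16 + 2 = 18
  P[5]: 18 + 2 = 20
  P[6]: 24 + 2 = 26
  P[7]: 30 + 2 = 32
  P[8]: 38 + 2 = 40

Answer: 3:7 4:18 5:20 6:26 7:32 8:40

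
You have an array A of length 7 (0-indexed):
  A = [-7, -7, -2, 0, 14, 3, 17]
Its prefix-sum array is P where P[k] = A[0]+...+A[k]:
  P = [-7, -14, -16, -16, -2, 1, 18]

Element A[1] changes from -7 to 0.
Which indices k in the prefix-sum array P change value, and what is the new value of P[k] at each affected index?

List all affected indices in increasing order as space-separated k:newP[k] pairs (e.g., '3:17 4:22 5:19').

Answer: 1:-7 2:-9 3:-9 4:5 5:8 6:25

Derivation:
P[k] = A[0] + ... + A[k]
P[k] includes A[1] iff k >= 1
Affected indices: 1, 2, ..., 6; delta = 7
  P[1]: -14 + 7 = -7
  P[2]: -16 + 7 = -9
  P[3]: -16 + 7 = -9
  P[4]: -2 + 7 = 5
  P[5]: 1 + 7 = 8
  P[6]: 18 + 7 = 25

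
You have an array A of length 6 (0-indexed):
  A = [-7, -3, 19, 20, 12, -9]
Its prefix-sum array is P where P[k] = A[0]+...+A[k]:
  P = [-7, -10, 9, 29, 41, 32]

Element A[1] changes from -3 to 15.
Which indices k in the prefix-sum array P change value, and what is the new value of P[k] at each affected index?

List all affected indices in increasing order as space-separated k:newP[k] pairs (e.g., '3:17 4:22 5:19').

Answer: 1:8 2:27 3:47 4:59 5:50

Derivation:
P[k] = A[0] + ... + A[k]
P[k] includes A[1] iff k >= 1
Affected indices: 1, 2, ..., 5; delta = 18
  P[1]: -10 + 18 = 8
  P[2]: 9 + 18 = 27
  P[3]: 29 + 18 = 47
  P[4]: 41 + 18 = 59
  P[5]: 32 + 18 = 50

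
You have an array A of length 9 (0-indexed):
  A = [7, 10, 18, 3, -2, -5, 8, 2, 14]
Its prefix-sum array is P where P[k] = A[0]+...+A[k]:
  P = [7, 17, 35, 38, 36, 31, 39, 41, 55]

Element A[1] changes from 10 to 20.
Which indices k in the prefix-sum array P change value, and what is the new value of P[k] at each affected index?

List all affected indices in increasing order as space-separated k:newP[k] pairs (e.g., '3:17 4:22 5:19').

P[k] = A[0] + ... + A[k]
P[k] includes A[1] iff k >= 1
Affected indices: 1, 2, ..., 8; delta = 10
  P[1]: 17 + 10 = 27
  P[2]: 35 + 10 = 45
  P[3]: 38 + 10 = 48
  P[4]: 36 + 10 = 46
  P[5]: 31 + 10 = 41
  P[6]: 39 + 10 = 49
  P[7]: 41 + 10 = 51
  P[8]: 55 + 10 = 65

Answer: 1:27 2:45 3:48 4:46 5:41 6:49 7:51 8:65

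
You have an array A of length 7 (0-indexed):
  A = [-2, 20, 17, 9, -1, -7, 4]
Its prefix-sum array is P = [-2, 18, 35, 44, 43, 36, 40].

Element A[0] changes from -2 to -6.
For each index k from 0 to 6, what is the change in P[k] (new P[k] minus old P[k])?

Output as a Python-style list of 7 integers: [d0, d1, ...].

Element change: A[0] -2 -> -6, delta = -4
For k < 0: P[k] unchanged, delta_P[k] = 0
For k >= 0: P[k] shifts by exactly -4
Delta array: [-4, -4, -4, -4, -4, -4, -4]

Answer: [-4, -4, -4, -4, -4, -4, -4]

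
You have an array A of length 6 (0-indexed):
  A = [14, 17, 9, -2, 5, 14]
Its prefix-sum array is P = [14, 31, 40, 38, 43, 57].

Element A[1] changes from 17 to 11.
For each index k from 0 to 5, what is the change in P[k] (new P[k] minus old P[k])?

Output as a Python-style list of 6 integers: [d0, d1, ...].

Element change: A[1] 17 -> 11, delta = -6
For k < 1: P[k] unchanged, delta_P[k] = 0
For k >= 1: P[k] shifts by exactly -6
Delta array: [0, -6, -6, -6, -6, -6]

Answer: [0, -6, -6, -6, -6, -6]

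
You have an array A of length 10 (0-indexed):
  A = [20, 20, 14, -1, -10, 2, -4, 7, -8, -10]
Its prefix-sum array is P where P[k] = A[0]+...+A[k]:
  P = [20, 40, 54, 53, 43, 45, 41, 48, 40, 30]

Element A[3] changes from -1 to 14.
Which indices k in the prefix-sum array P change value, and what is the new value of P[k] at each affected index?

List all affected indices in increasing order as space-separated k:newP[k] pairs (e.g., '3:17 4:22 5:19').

Answer: 3:68 4:58 5:60 6:56 7:63 8:55 9:45

Derivation:
P[k] = A[0] + ... + A[k]
P[k] includes A[3] iff k >= 3
Affected indices: 3, 4, ..., 9; delta = 15
  P[3]: 53 + 15 = 68
  P[4]: 43 + 15 = 58
  P[5]: 45 + 15 = 60
  P[6]: 41 + 15 = 56
  P[7]: 48 + 15 = 63
  P[8]: 40 + 15 = 55
  P[9]: 30 + 15 = 45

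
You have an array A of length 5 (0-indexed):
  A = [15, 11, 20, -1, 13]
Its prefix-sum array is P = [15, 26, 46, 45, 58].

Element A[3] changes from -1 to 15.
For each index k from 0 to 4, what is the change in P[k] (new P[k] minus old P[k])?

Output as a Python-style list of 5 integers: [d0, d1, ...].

Answer: [0, 0, 0, 16, 16]

Derivation:
Element change: A[3] -1 -> 15, delta = 16
For k < 3: P[k] unchanged, delta_P[k] = 0
For k >= 3: P[k] shifts by exactly 16
Delta array: [0, 0, 0, 16, 16]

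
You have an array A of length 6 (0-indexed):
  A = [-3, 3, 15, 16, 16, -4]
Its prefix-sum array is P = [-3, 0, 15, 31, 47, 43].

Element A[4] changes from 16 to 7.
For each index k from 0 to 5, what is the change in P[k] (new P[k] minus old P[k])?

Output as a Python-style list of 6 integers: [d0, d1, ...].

Answer: [0, 0, 0, 0, -9, -9]

Derivation:
Element change: A[4] 16 -> 7, delta = -9
For k < 4: P[k] unchanged, delta_P[k] = 0
For k >= 4: P[k] shifts by exactly -9
Delta array: [0, 0, 0, 0, -9, -9]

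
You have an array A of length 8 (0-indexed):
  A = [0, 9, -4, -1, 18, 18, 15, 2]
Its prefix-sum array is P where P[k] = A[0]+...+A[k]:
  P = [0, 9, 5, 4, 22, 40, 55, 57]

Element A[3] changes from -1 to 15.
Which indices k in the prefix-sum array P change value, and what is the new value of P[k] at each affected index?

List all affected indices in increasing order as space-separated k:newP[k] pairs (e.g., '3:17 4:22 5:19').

P[k] = A[0] + ... + A[k]
P[k] includes A[3] iff k >= 3
Affected indices: 3, 4, ..., 7; delta = 16
  P[3]: 4 + 16 = 20
  P[4]: 22 + 16 = 38
  P[5]: 40 + 16 = 56
  P[6]: 55 + 16 = 71
  P[7]: 57 + 16 = 73

Answer: 3:20 4:38 5:56 6:71 7:73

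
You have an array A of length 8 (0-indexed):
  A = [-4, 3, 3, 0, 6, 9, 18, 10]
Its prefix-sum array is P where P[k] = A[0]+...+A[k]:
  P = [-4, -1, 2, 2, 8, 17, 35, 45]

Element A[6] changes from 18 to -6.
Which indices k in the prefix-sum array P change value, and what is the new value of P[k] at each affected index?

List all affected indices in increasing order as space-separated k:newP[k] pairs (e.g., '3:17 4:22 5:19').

Answer: 6:11 7:21

Derivation:
P[k] = A[0] + ... + A[k]
P[k] includes A[6] iff k >= 6
Affected indices: 6, 7, ..., 7; delta = -24
  P[6]: 35 + -24 = 11
  P[7]: 45 + -24 = 21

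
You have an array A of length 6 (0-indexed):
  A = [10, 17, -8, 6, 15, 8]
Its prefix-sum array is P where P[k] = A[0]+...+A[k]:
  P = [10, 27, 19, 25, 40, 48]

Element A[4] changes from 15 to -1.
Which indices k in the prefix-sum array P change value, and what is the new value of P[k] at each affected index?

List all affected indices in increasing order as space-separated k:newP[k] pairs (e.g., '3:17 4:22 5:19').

Answer: 4:24 5:32

Derivation:
P[k] = A[0] + ... + A[k]
P[k] includes A[4] iff k >= 4
Affected indices: 4, 5, ..., 5; delta = -16
  P[4]: 40 + -16 = 24
  P[5]: 48 + -16 = 32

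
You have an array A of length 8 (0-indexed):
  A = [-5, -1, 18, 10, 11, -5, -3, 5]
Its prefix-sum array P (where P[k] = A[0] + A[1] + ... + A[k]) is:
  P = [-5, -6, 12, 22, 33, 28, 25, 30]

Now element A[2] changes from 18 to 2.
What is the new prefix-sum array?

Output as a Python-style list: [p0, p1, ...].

Answer: [-5, -6, -4, 6, 17, 12, 9, 14]

Derivation:
Change: A[2] 18 -> 2, delta = -16
P[k] for k < 2: unchanged (A[2] not included)
P[k] for k >= 2: shift by delta = -16
  P[0] = -5 + 0 = -5
  P[1] = -6 + 0 = -6
  P[2] = 12 + -16 = -4
  P[3] = 22 + -16 = 6
  P[4] = 33 + -16 = 17
  P[5] = 28 + -16 = 12
  P[6] = 25 + -16 = 9
  P[7] = 30 + -16 = 14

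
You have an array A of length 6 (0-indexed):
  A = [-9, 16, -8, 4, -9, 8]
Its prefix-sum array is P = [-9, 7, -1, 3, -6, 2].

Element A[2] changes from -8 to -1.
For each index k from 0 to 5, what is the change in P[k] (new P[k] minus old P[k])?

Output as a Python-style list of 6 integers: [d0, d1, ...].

Element change: A[2] -8 -> -1, delta = 7
For k < 2: P[k] unchanged, delta_P[k] = 0
For k >= 2: P[k] shifts by exactly 7
Delta array: [0, 0, 7, 7, 7, 7]

Answer: [0, 0, 7, 7, 7, 7]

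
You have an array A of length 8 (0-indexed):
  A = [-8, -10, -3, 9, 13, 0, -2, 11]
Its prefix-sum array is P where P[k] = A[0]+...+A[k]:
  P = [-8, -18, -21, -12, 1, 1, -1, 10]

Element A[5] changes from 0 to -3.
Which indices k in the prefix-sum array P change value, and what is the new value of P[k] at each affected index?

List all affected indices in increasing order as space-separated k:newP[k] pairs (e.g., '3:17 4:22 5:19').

P[k] = A[0] + ... + A[k]
P[k] includes A[5] iff k >= 5
Affected indices: 5, 6, ..., 7; delta = -3
  P[5]: 1 + -3 = -2
  P[6]: -1 + -3 = -4
  P[7]: 10 + -3 = 7

Answer: 5:-2 6:-4 7:7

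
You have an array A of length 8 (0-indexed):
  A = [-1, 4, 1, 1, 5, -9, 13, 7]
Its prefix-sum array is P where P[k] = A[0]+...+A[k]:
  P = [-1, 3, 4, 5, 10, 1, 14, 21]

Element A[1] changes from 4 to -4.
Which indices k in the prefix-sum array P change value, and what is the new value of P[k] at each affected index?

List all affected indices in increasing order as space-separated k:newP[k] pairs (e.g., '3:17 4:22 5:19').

P[k] = A[0] + ... + A[k]
P[k] includes A[1] iff k >= 1
Affected indices: 1, 2, ..., 7; delta = -8
  P[1]: 3 + -8 = -5
  P[2]: 4 + -8 = -4
  P[3]: 5 + -8 = -3
  P[4]: 10 + -8 = 2
  P[5]: 1 + -8 = -7
  P[6]: 14 + -8 = 6
  P[7]: 21 + -8 = 13

Answer: 1:-5 2:-4 3:-3 4:2 5:-7 6:6 7:13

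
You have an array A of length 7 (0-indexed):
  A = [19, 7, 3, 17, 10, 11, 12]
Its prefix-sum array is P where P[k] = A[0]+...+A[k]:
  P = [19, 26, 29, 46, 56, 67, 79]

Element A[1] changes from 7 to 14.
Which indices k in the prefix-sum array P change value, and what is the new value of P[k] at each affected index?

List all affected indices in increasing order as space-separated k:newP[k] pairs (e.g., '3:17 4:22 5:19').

Answer: 1:33 2:36 3:53 4:63 5:74 6:86

Derivation:
P[k] = A[0] + ... + A[k]
P[k] includes A[1] iff k >= 1
Affected indices: 1, 2, ..., 6; delta = 7
  P[1]: 26 + 7 = 33
  P[2]: 29 + 7 = 36
  P[3]: 46 + 7 = 53
  P[4]: 56 + 7 = 63
  P[5]: 67 + 7 = 74
  P[6]: 79 + 7 = 86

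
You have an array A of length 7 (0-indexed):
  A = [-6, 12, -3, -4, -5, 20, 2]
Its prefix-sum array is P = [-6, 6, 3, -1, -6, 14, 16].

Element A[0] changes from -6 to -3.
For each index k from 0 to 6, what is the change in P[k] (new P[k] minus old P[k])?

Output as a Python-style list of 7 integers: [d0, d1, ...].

Answer: [3, 3, 3, 3, 3, 3, 3]

Derivation:
Element change: A[0] -6 -> -3, delta = 3
For k < 0: P[k] unchanged, delta_P[k] = 0
For k >= 0: P[k] shifts by exactly 3
Delta array: [3, 3, 3, 3, 3, 3, 3]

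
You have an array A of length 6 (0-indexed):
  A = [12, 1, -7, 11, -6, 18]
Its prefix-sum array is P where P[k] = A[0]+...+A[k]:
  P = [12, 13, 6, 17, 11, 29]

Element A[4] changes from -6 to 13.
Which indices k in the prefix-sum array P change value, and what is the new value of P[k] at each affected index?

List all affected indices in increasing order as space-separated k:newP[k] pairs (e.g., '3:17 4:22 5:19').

P[k] = A[0] + ... + A[k]
P[k] includes A[4] iff k >= 4
Affected indices: 4, 5, ..., 5; delta = 19
  P[4]: 11 + 19 = 30
  P[5]: 29 + 19 = 48

Answer: 4:30 5:48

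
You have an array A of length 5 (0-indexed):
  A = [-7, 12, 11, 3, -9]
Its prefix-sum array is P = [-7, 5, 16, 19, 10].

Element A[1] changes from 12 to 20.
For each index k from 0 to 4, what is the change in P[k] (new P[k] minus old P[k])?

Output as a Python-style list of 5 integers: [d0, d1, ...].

Answer: [0, 8, 8, 8, 8]

Derivation:
Element change: A[1] 12 -> 20, delta = 8
For k < 1: P[k] unchanged, delta_P[k] = 0
For k >= 1: P[k] shifts by exactly 8
Delta array: [0, 8, 8, 8, 8]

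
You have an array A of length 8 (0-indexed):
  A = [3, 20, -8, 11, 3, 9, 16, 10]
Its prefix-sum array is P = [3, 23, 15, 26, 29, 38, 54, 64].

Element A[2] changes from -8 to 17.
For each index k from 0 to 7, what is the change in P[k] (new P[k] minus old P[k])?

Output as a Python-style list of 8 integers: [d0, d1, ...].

Answer: [0, 0, 25, 25, 25, 25, 25, 25]

Derivation:
Element change: A[2] -8 -> 17, delta = 25
For k < 2: P[k] unchanged, delta_P[k] = 0
For k >= 2: P[k] shifts by exactly 25
Delta array: [0, 0, 25, 25, 25, 25, 25, 25]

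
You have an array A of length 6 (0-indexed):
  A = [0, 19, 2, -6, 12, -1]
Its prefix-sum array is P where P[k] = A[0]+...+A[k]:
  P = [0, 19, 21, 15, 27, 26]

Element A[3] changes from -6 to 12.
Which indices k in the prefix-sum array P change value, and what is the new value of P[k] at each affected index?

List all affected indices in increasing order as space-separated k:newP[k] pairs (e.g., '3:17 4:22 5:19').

P[k] = A[0] + ... + A[k]
P[k] includes A[3] iff k >= 3
Affected indices: 3, 4, ..., 5; delta = 18
  P[3]: 15 + 18 = 33
  P[4]: 27 + 18 = 45
  P[5]: 26 + 18 = 44

Answer: 3:33 4:45 5:44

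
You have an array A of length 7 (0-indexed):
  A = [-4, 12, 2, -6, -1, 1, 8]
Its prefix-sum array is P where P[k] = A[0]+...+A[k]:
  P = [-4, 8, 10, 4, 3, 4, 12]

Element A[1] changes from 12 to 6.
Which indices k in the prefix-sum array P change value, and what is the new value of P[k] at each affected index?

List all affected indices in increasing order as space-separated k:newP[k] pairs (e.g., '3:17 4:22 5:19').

Answer: 1:2 2:4 3:-2 4:-3 5:-2 6:6

Derivation:
P[k] = A[0] + ... + A[k]
P[k] includes A[1] iff k >= 1
Affected indices: 1, 2, ..., 6; delta = -6
  P[1]: 8 + -6 = 2
  P[2]: 10 + -6 = 4
  P[3]: 4 + -6 = -2
  P[4]: 3 + -6 = -3
  P[5]: 4 + -6 = -2
  P[6]: 12 + -6 = 6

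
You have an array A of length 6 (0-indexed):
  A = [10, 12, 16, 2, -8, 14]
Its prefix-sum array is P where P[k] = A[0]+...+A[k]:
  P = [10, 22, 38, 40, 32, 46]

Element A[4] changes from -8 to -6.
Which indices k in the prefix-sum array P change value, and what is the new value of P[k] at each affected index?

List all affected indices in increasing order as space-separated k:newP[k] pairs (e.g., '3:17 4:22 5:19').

Answer: 4:34 5:48

Derivation:
P[k] = A[0] + ... + A[k]
P[k] includes A[4] iff k >= 4
Affected indices: 4, 5, ..., 5; delta = 2
  P[4]: 32 + 2 = 34
  P[5]: 46 + 2 = 48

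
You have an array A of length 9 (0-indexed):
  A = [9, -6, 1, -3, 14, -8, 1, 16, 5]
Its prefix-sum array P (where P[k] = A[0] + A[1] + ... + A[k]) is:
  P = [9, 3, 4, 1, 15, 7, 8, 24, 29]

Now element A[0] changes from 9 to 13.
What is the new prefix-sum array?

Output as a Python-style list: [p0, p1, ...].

Change: A[0] 9 -> 13, delta = 4
P[k] for k < 0: unchanged (A[0] not included)
P[k] for k >= 0: shift by delta = 4
  P[0] = 9 + 4 = 13
  P[1] = 3 + 4 = 7
  P[2] = 4 + 4 = 8
  P[3] = 1 + 4 = 5
  P[4] = 15 + 4 = 19
  P[5] = 7 + 4 = 11
  P[6] = 8 + 4 = 12
  P[7] = 24 + 4 = 28
  P[8] = 29 + 4 = 33

Answer: [13, 7, 8, 5, 19, 11, 12, 28, 33]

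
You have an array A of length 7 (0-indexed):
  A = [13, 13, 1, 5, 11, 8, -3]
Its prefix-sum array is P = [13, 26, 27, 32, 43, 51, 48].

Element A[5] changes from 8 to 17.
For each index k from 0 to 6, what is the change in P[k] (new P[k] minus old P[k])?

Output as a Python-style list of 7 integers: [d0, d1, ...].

Answer: [0, 0, 0, 0, 0, 9, 9]

Derivation:
Element change: A[5] 8 -> 17, delta = 9
For k < 5: P[k] unchanged, delta_P[k] = 0
For k >= 5: P[k] shifts by exactly 9
Delta array: [0, 0, 0, 0, 0, 9, 9]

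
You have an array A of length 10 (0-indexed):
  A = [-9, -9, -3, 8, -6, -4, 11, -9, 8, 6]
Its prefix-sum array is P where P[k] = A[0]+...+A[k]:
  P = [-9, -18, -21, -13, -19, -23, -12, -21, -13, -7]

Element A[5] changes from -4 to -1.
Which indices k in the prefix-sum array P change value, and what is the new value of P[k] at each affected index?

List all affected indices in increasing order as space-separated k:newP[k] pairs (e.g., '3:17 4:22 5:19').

P[k] = A[0] + ... + A[k]
P[k] includes A[5] iff k >= 5
Affected indices: 5, 6, ..., 9; delta = 3
  P[5]: -23 + 3 = -20
  P[6]: -12 + 3 = -9
  P[7]: -21 + 3 = -18
  P[8]: -13 + 3 = -10
  P[9]: -7 + 3 = -4

Answer: 5:-20 6:-9 7:-18 8:-10 9:-4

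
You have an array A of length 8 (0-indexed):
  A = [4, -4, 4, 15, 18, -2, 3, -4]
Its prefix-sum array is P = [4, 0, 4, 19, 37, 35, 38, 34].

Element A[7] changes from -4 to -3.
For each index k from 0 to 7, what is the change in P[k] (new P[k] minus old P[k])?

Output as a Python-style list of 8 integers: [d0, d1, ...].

Element change: A[7] -4 -> -3, delta = 1
For k < 7: P[k] unchanged, delta_P[k] = 0
For k >= 7: P[k] shifts by exactly 1
Delta array: [0, 0, 0, 0, 0, 0, 0, 1]

Answer: [0, 0, 0, 0, 0, 0, 0, 1]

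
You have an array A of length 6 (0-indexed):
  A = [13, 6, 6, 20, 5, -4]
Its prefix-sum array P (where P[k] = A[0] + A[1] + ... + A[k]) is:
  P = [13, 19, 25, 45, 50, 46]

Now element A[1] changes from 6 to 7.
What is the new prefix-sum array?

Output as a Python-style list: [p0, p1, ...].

Change: A[1] 6 -> 7, delta = 1
P[k] for k < 1: unchanged (A[1] not included)
P[k] for k >= 1: shift by delta = 1
  P[0] = 13 + 0 = 13
  P[1] = 19 + 1 = 20
  P[2] = 25 + 1 = 26
  P[3] = 45 + 1 = 46
  P[4] = 50 + 1 = 51
  P[5] = 46 + 1 = 47

Answer: [13, 20, 26, 46, 51, 47]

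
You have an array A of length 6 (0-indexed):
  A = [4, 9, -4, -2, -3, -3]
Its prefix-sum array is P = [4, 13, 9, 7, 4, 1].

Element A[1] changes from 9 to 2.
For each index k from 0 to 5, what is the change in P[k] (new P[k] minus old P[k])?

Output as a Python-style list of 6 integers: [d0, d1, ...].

Element change: A[1] 9 -> 2, delta = -7
For k < 1: P[k] unchanged, delta_P[k] = 0
For k >= 1: P[k] shifts by exactly -7
Delta array: [0, -7, -7, -7, -7, -7]

Answer: [0, -7, -7, -7, -7, -7]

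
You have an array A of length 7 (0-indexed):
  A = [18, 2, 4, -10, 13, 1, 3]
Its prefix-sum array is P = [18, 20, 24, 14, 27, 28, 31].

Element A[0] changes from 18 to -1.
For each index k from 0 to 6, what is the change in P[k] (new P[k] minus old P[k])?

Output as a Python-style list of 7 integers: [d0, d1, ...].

Answer: [-19, -19, -19, -19, -19, -19, -19]

Derivation:
Element change: A[0] 18 -> -1, delta = -19
For k < 0: P[k] unchanged, delta_P[k] = 0
For k >= 0: P[k] shifts by exactly -19
Delta array: [-19, -19, -19, -19, -19, -19, -19]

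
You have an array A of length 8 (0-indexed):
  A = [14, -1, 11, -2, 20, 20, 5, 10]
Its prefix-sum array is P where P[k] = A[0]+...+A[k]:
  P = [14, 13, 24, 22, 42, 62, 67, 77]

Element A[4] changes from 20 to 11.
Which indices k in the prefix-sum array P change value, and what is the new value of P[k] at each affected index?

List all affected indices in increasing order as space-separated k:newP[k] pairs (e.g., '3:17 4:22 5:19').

P[k] = A[0] + ... + A[k]
P[k] includes A[4] iff k >= 4
Affected indices: 4, 5, ..., 7; delta = -9
  P[4]: 42 + -9 = 33
  P[5]: 62 + -9 = 53
  P[6]: 67 + -9 = 58
  P[7]: 77 + -9 = 68

Answer: 4:33 5:53 6:58 7:68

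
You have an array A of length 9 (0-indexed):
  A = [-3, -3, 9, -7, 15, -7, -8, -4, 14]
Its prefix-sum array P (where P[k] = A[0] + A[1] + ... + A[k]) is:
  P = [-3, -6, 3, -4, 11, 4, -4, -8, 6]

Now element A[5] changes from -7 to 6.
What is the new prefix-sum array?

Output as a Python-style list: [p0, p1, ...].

Answer: [-3, -6, 3, -4, 11, 17, 9, 5, 19]

Derivation:
Change: A[5] -7 -> 6, delta = 13
P[k] for k < 5: unchanged (A[5] not included)
P[k] for k >= 5: shift by delta = 13
  P[0] = -3 + 0 = -3
  P[1] = -6 + 0 = -6
  P[2] = 3 + 0 = 3
  P[3] = -4 + 0 = -4
  P[4] = 11 + 0 = 11
  P[5] = 4 + 13 = 17
  P[6] = -4 + 13 = 9
  P[7] = -8 + 13 = 5
  P[8] = 6 + 13 = 19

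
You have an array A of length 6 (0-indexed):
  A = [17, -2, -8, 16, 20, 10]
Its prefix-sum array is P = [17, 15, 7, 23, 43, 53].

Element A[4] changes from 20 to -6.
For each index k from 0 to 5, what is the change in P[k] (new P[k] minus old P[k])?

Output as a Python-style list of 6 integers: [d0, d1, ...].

Answer: [0, 0, 0, 0, -26, -26]

Derivation:
Element change: A[4] 20 -> -6, delta = -26
For k < 4: P[k] unchanged, delta_P[k] = 0
For k >= 4: P[k] shifts by exactly -26
Delta array: [0, 0, 0, 0, -26, -26]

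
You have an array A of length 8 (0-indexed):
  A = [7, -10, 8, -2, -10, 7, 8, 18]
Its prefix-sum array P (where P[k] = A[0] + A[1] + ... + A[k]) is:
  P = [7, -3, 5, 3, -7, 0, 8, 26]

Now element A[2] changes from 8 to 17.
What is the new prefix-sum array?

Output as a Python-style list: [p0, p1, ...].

Change: A[2] 8 -> 17, delta = 9
P[k] for k < 2: unchanged (A[2] not included)
P[k] for k >= 2: shift by delta = 9
  P[0] = 7 + 0 = 7
  P[1] = -3 + 0 = -3
  P[2] = 5 + 9 = 14
  P[3] = 3 + 9 = 12
  P[4] = -7 + 9 = 2
  P[5] = 0 + 9 = 9
  P[6] = 8 + 9 = 17
  P[7] = 26 + 9 = 35

Answer: [7, -3, 14, 12, 2, 9, 17, 35]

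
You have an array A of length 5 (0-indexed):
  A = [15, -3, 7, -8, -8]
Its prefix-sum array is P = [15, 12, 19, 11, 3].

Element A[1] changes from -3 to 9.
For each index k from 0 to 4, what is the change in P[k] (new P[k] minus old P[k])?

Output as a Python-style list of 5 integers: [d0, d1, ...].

Answer: [0, 12, 12, 12, 12]

Derivation:
Element change: A[1] -3 -> 9, delta = 12
For k < 1: P[k] unchanged, delta_P[k] = 0
For k >= 1: P[k] shifts by exactly 12
Delta array: [0, 12, 12, 12, 12]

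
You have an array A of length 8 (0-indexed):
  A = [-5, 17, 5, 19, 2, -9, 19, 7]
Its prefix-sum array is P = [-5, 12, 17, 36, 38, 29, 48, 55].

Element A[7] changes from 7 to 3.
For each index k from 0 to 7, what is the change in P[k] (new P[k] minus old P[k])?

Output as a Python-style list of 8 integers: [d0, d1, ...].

Element change: A[7] 7 -> 3, delta = -4
For k < 7: P[k] unchanged, delta_P[k] = 0
For k >= 7: P[k] shifts by exactly -4
Delta array: [0, 0, 0, 0, 0, 0, 0, -4]

Answer: [0, 0, 0, 0, 0, 0, 0, -4]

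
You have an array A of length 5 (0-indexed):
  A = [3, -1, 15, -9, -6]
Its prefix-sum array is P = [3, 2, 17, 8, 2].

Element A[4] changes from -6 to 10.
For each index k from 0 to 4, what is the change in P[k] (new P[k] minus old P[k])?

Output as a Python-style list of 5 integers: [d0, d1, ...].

Element change: A[4] -6 -> 10, delta = 16
For k < 4: P[k] unchanged, delta_P[k] = 0
For k >= 4: P[k] shifts by exactly 16
Delta array: [0, 0, 0, 0, 16]

Answer: [0, 0, 0, 0, 16]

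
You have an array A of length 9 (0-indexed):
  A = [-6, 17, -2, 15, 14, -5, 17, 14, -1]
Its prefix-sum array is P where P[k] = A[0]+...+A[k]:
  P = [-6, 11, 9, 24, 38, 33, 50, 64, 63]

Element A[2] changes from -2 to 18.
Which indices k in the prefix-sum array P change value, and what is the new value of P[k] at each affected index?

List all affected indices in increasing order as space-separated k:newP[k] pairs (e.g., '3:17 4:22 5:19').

Answer: 2:29 3:44 4:58 5:53 6:70 7:84 8:83

Derivation:
P[k] = A[0] + ... + A[k]
P[k] includes A[2] iff k >= 2
Affected indices: 2, 3, ..., 8; delta = 20
  P[2]: 9 + 20 = 29
  P[3]: 24 + 20 = 44
  P[4]: 38 + 20 = 58
  P[5]: 33 + 20 = 53
  P[6]: 50 + 20 = 70
  P[7]: 64 + 20 = 84
  P[8]: 63 + 20 = 83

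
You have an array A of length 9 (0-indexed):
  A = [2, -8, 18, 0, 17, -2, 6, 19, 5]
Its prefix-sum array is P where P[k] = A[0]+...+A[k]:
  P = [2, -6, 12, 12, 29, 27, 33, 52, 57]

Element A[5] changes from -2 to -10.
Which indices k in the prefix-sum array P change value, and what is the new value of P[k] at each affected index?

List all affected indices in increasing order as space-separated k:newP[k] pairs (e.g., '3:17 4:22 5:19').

P[k] = A[0] + ... + A[k]
P[k] includes A[5] iff k >= 5
Affected indices: 5, 6, ..., 8; delta = -8
  P[5]: 27 + -8 = 19
  P[6]: 33 + -8 = 25
  P[7]: 52 + -8 = 44
  P[8]: 57 + -8 = 49

Answer: 5:19 6:25 7:44 8:49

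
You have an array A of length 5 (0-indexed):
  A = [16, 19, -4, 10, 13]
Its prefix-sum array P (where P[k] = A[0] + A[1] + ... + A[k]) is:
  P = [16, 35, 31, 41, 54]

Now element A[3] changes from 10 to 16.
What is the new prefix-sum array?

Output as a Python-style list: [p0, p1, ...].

Change: A[3] 10 -> 16, delta = 6
P[k] for k < 3: unchanged (A[3] not included)
P[k] for k >= 3: shift by delta = 6
  P[0] = 16 + 0 = 16
  P[1] = 35 + 0 = 35
  P[2] = 31 + 0 = 31
  P[3] = 41 + 6 = 47
  P[4] = 54 + 6 = 60

Answer: [16, 35, 31, 47, 60]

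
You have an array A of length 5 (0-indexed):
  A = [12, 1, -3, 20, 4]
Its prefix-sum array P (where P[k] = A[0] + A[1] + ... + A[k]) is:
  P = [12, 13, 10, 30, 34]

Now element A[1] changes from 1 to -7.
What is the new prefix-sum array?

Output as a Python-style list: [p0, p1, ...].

Answer: [12, 5, 2, 22, 26]

Derivation:
Change: A[1] 1 -> -7, delta = -8
P[k] for k < 1: unchanged (A[1] not included)
P[k] for k >= 1: shift by delta = -8
  P[0] = 12 + 0 = 12
  P[1] = 13 + -8 = 5
  P[2] = 10 + -8 = 2
  P[3] = 30 + -8 = 22
  P[4] = 34 + -8 = 26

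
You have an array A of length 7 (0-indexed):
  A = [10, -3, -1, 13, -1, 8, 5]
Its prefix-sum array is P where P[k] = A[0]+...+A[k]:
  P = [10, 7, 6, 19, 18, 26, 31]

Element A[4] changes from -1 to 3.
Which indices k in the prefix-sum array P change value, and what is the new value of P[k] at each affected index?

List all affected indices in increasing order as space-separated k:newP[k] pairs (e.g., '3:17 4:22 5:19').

Answer: 4:22 5:30 6:35

Derivation:
P[k] = A[0] + ... + A[k]
P[k] includes A[4] iff k >= 4
Affected indices: 4, 5, ..., 6; delta = 4
  P[4]: 18 + 4 = 22
  P[5]: 26 + 4 = 30
  P[6]: 31 + 4 = 35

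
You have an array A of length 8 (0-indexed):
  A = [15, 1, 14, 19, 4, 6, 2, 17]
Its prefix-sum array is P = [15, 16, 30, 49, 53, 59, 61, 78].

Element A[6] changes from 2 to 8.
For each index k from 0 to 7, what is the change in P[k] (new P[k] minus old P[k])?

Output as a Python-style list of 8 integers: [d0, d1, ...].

Element change: A[6] 2 -> 8, delta = 6
For k < 6: P[k] unchanged, delta_P[k] = 0
For k >= 6: P[k] shifts by exactly 6
Delta array: [0, 0, 0, 0, 0, 0, 6, 6]

Answer: [0, 0, 0, 0, 0, 0, 6, 6]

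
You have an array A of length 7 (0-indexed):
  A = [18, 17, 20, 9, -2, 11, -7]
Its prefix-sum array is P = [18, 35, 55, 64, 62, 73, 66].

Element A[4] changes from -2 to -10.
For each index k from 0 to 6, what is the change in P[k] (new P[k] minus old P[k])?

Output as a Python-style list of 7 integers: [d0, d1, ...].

Element change: A[4] -2 -> -10, delta = -8
For k < 4: P[k] unchanged, delta_P[k] = 0
For k >= 4: P[k] shifts by exactly -8
Delta array: [0, 0, 0, 0, -8, -8, -8]

Answer: [0, 0, 0, 0, -8, -8, -8]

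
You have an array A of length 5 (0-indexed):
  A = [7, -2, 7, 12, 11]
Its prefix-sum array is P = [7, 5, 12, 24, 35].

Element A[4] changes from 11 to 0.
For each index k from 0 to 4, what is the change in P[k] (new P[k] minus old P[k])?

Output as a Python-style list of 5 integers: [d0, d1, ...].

Answer: [0, 0, 0, 0, -11]

Derivation:
Element change: A[4] 11 -> 0, delta = -11
For k < 4: P[k] unchanged, delta_P[k] = 0
For k >= 4: P[k] shifts by exactly -11
Delta array: [0, 0, 0, 0, -11]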